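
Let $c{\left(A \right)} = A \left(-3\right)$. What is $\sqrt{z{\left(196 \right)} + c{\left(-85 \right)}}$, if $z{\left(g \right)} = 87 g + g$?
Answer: $\sqrt{17503} \approx 132.3$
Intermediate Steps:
$c{\left(A \right)} = - 3 A$
$z{\left(g \right)} = 88 g$
$\sqrt{z{\left(196 \right)} + c{\left(-85 \right)}} = \sqrt{88 \cdot 196 - -255} = \sqrt{17248 + 255} = \sqrt{17503}$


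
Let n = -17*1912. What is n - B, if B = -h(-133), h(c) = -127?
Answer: -32631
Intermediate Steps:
n = -32504
B = 127 (B = -1*(-127) = 127)
n - B = -32504 - 1*127 = -32504 - 127 = -32631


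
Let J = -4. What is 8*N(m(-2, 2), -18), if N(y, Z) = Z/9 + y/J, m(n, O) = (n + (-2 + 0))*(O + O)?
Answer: 16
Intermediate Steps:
m(n, O) = 2*O*(-2 + n) (m(n, O) = (n - 2)*(2*O) = (-2 + n)*(2*O) = 2*O*(-2 + n))
N(y, Z) = -y/4 + Z/9 (N(y, Z) = Z/9 + y/(-4) = Z*(1/9) + y*(-1/4) = Z/9 - y/4 = -y/4 + Z/9)
8*N(m(-2, 2), -18) = 8*(-2*(-2 - 2)/2 + (1/9)*(-18)) = 8*(-2*(-4)/2 - 2) = 8*(-1/4*(-16) - 2) = 8*(4 - 2) = 8*2 = 16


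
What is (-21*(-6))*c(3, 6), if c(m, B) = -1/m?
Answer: -42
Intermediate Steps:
(-21*(-6))*c(3, 6) = (-21*(-6))*(-1/3) = 126*(-1*⅓) = 126*(-⅓) = -42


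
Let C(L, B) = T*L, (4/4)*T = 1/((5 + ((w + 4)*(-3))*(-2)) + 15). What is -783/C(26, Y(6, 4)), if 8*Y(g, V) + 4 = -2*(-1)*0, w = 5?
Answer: -28971/13 ≈ -2228.5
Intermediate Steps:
Y(g, V) = -½ (Y(g, V) = -½ + (-2*(-1)*0)/8 = -½ + (2*0)/8 = -½ + (⅛)*0 = -½ + 0 = -½)
T = 1/74 (T = 1/((5 + ((5 + 4)*(-3))*(-2)) + 15) = 1/((5 + (9*(-3))*(-2)) + 15) = 1/((5 - 27*(-2)) + 15) = 1/((5 + 54) + 15) = 1/(59 + 15) = 1/74 ≈ 0.013514)
C(L, B) = L/74
-783/C(26, Y(6, 4)) = -783/((1/74)*26) = -783/13/37 = -783*37/13 = -28971/13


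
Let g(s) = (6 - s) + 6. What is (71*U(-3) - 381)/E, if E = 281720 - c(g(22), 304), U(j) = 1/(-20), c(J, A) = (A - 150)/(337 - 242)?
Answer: -146129/107052984 ≈ -0.0013650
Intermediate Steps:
g(s) = 12 - s
c(J, A) = -30/19 + A/95 (c(J, A) = (-150 + A)/95 = (-150 + A)*(1/95) = -30/19 + A/95)
U(j) = -1/20
E = 26763246/95 (E = 281720 - (-30/19 + (1/95)*304) = 281720 - (-30/19 + 16/5) = 281720 - 1*154/95 = 281720 - 154/95 = 26763246/95 ≈ 2.8172e+5)
(71*U(-3) - 381)/E = (71*(-1/20) - 381)/(26763246/95) = (-71/20 - 381)*(95/26763246) = -7691/20*95/26763246 = -146129/107052984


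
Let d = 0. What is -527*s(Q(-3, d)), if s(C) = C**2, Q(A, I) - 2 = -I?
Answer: -2108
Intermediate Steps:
Q(A, I) = 2 - I
-527*s(Q(-3, d)) = -527*(2 - 1*0)**2 = -527*(2 + 0)**2 = -527*2**2 = -527*4 = -2108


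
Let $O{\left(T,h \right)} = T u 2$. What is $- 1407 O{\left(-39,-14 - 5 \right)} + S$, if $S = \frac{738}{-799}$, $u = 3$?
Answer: $\frac{263060424}{799} \approx 3.2924 \cdot 10^{5}$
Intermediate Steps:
$S = - \frac{738}{799}$ ($S = 738 \left(- \frac{1}{799}\right) = - \frac{738}{799} \approx -0.92365$)
$O{\left(T,h \right)} = 6 T$ ($O{\left(T,h \right)} = T 3 \cdot 2 = 3 T 2 = 6 T$)
$- 1407 O{\left(-39,-14 - 5 \right)} + S = - 1407 \cdot 6 \left(-39\right) - \frac{738}{799} = \left(-1407\right) \left(-234\right) - \frac{738}{799} = 329238 - \frac{738}{799} = \frac{263060424}{799}$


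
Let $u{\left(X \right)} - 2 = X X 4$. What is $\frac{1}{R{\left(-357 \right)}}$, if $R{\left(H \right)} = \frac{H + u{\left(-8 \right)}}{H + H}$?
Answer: $\frac{238}{33} \approx 7.2121$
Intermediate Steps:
$u{\left(X \right)} = 2 + 4 X^{2}$ ($u{\left(X \right)} = 2 + X X 4 = 2 + X^{2} \cdot 4 = 2 + 4 X^{2}$)
$R{\left(H \right)} = \frac{258 + H}{2 H}$ ($R{\left(H \right)} = \frac{H + \left(2 + 4 \left(-8\right)^{2}\right)}{H + H} = \frac{H + \left(2 + 4 \cdot 64\right)}{2 H} = \left(H + \left(2 + 256\right)\right) \frac{1}{2 H} = \left(H + 258\right) \frac{1}{2 H} = \left(258 + H\right) \frac{1}{2 H} = \frac{258 + H}{2 H}$)
$\frac{1}{R{\left(-357 \right)}} = \frac{1}{\frac{1}{2} \frac{1}{-357} \left(258 - 357\right)} = \frac{1}{\frac{1}{2} \left(- \frac{1}{357}\right) \left(-99\right)} = \frac{1}{\frac{33}{238}} = \frac{238}{33}$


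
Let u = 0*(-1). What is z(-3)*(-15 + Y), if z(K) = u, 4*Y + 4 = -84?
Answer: 0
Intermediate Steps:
Y = -22 (Y = -1 + (¼)*(-84) = -1 - 21 = -22)
u = 0
z(K) = 0
z(-3)*(-15 + Y) = 0*(-15 - 22) = 0*(-37) = 0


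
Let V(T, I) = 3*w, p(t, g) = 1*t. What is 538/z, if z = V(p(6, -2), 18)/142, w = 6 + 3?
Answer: 76396/27 ≈ 2829.5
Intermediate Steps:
w = 9
p(t, g) = t
V(T, I) = 27 (V(T, I) = 3*9 = 27)
z = 27/142 ≈ 0.19014
538/z = 538/(27/142) = 538*(142/27) = 76396/27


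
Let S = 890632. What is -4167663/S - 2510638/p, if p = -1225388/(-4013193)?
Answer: -2243430886864219233/272842441304 ≈ -8.2224e+6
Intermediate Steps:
p = 1225388/4013193 (p = -1225388*(-1/4013193) = 1225388/4013193 ≈ 0.30534)
-4167663/S - 2510638/p = -4167663/890632 - 2510638/1225388/4013193 = -4167663*1/890632 - 2510638*4013193/1225388 = -4167663/890632 - 5037837423567/612694 = -2243430886864219233/272842441304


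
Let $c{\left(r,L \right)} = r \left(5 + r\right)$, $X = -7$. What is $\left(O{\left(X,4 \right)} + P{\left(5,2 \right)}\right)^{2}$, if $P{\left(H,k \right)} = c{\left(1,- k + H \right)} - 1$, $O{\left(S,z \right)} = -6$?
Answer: $1$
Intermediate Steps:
$P{\left(H,k \right)} = 5$ ($P{\left(H,k \right)} = 1 \left(5 + 1\right) - 1 = 1 \cdot 6 - 1 = 6 - 1 = 5$)
$\left(O{\left(X,4 \right)} + P{\left(5,2 \right)}\right)^{2} = \left(-6 + 5\right)^{2} = \left(-1\right)^{2} = 1$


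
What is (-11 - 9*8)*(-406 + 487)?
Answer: -6723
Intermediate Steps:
(-11 - 9*8)*(-406 + 487) = (-11 - 72)*81 = -83*81 = -6723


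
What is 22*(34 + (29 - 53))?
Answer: 220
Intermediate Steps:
22*(34 + (29 - 53)) = 22*(34 - 24) = 22*10 = 220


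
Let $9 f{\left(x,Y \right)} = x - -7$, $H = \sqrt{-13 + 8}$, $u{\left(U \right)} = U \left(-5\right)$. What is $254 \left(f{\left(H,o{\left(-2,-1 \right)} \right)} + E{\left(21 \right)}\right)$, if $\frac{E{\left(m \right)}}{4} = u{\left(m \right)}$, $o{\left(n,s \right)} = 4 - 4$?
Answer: $- \frac{958342}{9} + \frac{254 i \sqrt{5}}{9} \approx -1.0648 \cdot 10^{5} + 63.107 i$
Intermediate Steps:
$o{\left(n,s \right)} = 0$
$u{\left(U \right)} = - 5 U$
$E{\left(m \right)} = - 20 m$ ($E{\left(m \right)} = 4 \left(- 5 m\right) = - 20 m$)
$H = i \sqrt{5}$ ($H = \sqrt{-5} = i \sqrt{5} \approx 2.2361 i$)
$f{\left(x,Y \right)} = \frac{7}{9} + \frac{x}{9}$ ($f{\left(x,Y \right)} = \frac{x - -7}{9} = \frac{x + 7}{9} = \frac{7 + x}{9} = \frac{7}{9} + \frac{x}{9}$)
$254 \left(f{\left(H,o{\left(-2,-1 \right)} \right)} + E{\left(21 \right)}\right) = 254 \left(\left(\frac{7}{9} + \frac{i \sqrt{5}}{9}\right) - 420\right) = 254 \left(- \frac{3773}{9} + \frac{i \sqrt{5}}{9}\right) = - \frac{958342}{9} + \frac{254 i \sqrt{5}}{9}$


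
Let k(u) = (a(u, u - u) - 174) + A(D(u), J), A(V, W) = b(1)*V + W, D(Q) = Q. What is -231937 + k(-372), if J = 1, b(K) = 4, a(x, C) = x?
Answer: -233970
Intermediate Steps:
A(V, W) = W + 4*V (A(V, W) = 4*V + W = W + 4*V)
k(u) = -173 + 5*u (k(u) = (u - 174) + (1 + 4*u) = (-174 + u) + (1 + 4*u) = -173 + 5*u)
-231937 + k(-372) = -231937 + (-173 + 5*(-372)) = -231937 + (-173 - 1860) = -231937 - 2033 = -233970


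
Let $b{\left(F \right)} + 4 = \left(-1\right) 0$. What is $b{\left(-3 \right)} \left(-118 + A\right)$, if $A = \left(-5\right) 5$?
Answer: $572$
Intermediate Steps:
$b{\left(F \right)} = -4$ ($b{\left(F \right)} = -4 - 0 = -4 + 0 = -4$)
$A = -25$
$b{\left(-3 \right)} \left(-118 + A\right) = - 4 \left(-118 - 25\right) = \left(-4\right) \left(-143\right) = 572$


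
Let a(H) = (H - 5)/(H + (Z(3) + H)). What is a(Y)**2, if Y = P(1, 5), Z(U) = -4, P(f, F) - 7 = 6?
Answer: 16/121 ≈ 0.13223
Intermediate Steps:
P(f, F) = 13 (P(f, F) = 7 + 6 = 13)
Y = 13
a(H) = (-5 + H)/(-4 + 2*H) (a(H) = (H - 5)/(H + (-4 + H)) = (-5 + H)/(-4 + 2*H))
a(Y)**2 = ((-5 + 13)/(2*(-2 + 13)))**2 = ((1/2)*8/11)**2 = ((1/2)*(1/11)*8)**2 = (4/11)**2 = 16/121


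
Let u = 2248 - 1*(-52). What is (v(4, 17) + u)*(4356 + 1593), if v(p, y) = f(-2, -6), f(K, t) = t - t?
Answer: 13682700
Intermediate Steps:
f(K, t) = 0
v(p, y) = 0
u = 2300 (u = 2248 + 52 = 2300)
(v(4, 17) + u)*(4356 + 1593) = (0 + 2300)*(4356 + 1593) = 2300*5949 = 13682700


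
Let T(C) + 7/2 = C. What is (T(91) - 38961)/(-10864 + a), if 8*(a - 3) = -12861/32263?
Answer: 10033405844/2803280405 ≈ 3.5792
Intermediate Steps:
T(C) = -7/2 + C
a = 761451/258104 (a = 3 + (-12861/32263)/8 = 3 + (-12861*1/32263)/8 = 3 + (1/8)*(-12861/32263) = 3 - 12861/258104 = 761451/258104 ≈ 2.9502)
(T(91) - 38961)/(-10864 + a) = ((-7/2 + 91) - 38961)/(-10864 + 761451/258104) = (175/2 - 38961)/(-2803280405/258104) = -77747/2*(-258104/2803280405) = 10033405844/2803280405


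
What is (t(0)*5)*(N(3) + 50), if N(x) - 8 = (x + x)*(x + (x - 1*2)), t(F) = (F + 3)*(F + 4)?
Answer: 4920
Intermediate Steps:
t(F) = (3 + F)*(4 + F)
N(x) = 8 + 2*x*(-2 + 2*x) (N(x) = 8 + (x + x)*(x + (x - 1*2)) = 8 + (2*x)*(x + (x - 2)) = 8 + (2*x)*(x + (-2 + x)) = 8 + (2*x)*(-2 + 2*x) = 8 + 2*x*(-2 + 2*x))
(t(0)*5)*(N(3) + 50) = ((12 + 0² + 7*0)*5)*((8 - 4*3 + 4*3²) + 50) = ((12 + 0 + 0)*5)*((8 - 12 + 4*9) + 50) = (12*5)*((8 - 12 + 36) + 50) = 60*(32 + 50) = 60*82 = 4920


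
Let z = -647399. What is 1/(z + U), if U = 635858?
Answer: -1/11541 ≈ -8.6648e-5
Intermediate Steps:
1/(z + U) = 1/(-647399 + 635858) = 1/(-11541) = -1/11541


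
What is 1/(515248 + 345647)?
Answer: 1/860895 ≈ 1.1616e-6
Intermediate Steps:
1/(515248 + 345647) = 1/860895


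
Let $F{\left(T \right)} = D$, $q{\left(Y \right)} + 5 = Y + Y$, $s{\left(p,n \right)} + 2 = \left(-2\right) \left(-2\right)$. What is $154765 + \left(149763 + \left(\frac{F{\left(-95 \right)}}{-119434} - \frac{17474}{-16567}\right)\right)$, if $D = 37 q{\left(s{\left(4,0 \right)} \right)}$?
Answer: $\frac{602560397419879}{1978663078} \approx 3.0453 \cdot 10^{5}$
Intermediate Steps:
$s{\left(p,n \right)} = 2$ ($s{\left(p,n \right)} = -2 - -4 = -2 + 4 = 2$)
$q{\left(Y \right)} = -5 + 2 Y$ ($q{\left(Y \right)} = -5 + \left(Y + Y\right) = -5 + 2 Y$)
$D = -37$ ($D = 37 \left(-5 + 2 \cdot 2\right) = 37 \left(-5 + 4\right) = 37 \left(-1\right) = -37$)
$F{\left(T \right)} = -37$
$154765 + \left(149763 + \left(\frac{F{\left(-95 \right)}}{-119434} - \frac{17474}{-16567}\right)\right) = 154765 + \left(149763 - \left(- \frac{17474}{16567} - \frac{37}{119434}\right)\right) = 154765 + \left(149763 - - \frac{2087602695}{1978663078}\right) = 154765 + \left(149763 + \left(\frac{37}{119434} + \frac{17474}{16567}\right)\right) = 154765 + \left(149763 + \frac{2087602695}{1978663078}\right) = 154765 + \frac{296332606153209}{1978663078} = \frac{602560397419879}{1978663078}$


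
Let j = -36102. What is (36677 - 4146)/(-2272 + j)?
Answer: -32531/38374 ≈ -0.84774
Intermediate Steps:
(36677 - 4146)/(-2272 + j) = (36677 - 4146)/(-2272 - 36102) = 32531/(-38374) = 32531*(-1/38374) = -32531/38374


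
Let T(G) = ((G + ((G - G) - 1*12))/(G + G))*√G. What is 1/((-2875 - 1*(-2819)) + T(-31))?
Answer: -6944/390713 - 86*I*√31/390713 ≈ -0.017773 - 0.0012255*I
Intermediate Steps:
T(G) = (-12 + G)/(2*√G) (T(G) = ((G + (0 - 12))/((2*G)))*√G = ((G - 12)*(1/(2*G)))*√G = ((-12 + G)*(1/(2*G)))*√G = ((-12 + G)/(2*G))*√G = (-12 + G)/(2*√G))
1/((-2875 - 1*(-2819)) + T(-31)) = 1/((-2875 - 1*(-2819)) + (-12 - 31)/(2*√(-31))) = 1/((-2875 + 2819) + (½)*(-I*√31/31)*(-43)) = 1/(-56 + 43*I*√31/62)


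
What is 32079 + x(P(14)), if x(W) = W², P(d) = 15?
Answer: 32304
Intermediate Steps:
32079 + x(P(14)) = 32079 + 15² = 32079 + 225 = 32304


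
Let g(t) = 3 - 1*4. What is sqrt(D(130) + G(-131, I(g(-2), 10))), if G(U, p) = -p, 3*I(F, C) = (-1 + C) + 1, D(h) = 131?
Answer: sqrt(1149)/3 ≈ 11.299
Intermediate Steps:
g(t) = -1 (g(t) = 3 - 4 = -1)
I(F, C) = C/3 (I(F, C) = ((-1 + C) + 1)/3 = C/3)
sqrt(D(130) + G(-131, I(g(-2), 10))) = sqrt(131 - 10/3) = sqrt(383/3) = sqrt(1149)/3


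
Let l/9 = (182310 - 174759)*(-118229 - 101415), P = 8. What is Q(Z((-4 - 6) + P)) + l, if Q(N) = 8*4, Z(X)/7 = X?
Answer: -14926786564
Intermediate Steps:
Z(X) = 7*X
Q(N) = 32
l = -14926786596 (l = 9*((182310 - 174759)*(-118229 - 101415)) = 9*(7551*(-219644)) = 9*(-1658531844) = -14926786596)
Q(Z((-4 - 6) + P)) + l = 32 - 14926786596 = -14926786564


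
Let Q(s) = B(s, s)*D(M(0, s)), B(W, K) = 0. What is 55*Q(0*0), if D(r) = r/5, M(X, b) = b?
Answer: 0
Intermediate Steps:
D(r) = r/5 (D(r) = r*(1/5) = r/5)
Q(s) = 0 (Q(s) = 0*(s/5) = 0)
55*Q(0*0) = 55*0 = 0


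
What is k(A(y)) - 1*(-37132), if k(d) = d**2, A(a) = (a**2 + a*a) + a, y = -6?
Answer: 41488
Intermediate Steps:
A(a) = a + 2*a**2 (A(a) = (a**2 + a**2) + a = 2*a**2 + a = a + 2*a**2)
k(A(y)) - 1*(-37132) = (-6*(1 + 2*(-6)))**2 - 1*(-37132) = (-6*(1 - 12))**2 + 37132 = (-6*(-11))**2 + 37132 = 66**2 + 37132 = 4356 + 37132 = 41488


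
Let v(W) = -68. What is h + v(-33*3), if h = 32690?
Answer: 32622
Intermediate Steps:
h + v(-33*3) = 32690 - 68 = 32622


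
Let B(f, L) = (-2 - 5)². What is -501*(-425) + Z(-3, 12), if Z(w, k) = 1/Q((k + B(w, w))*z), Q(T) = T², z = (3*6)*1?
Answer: 256703231701/1205604 ≈ 2.1293e+5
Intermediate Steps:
z = 18 (z = 18*1 = 18)
B(f, L) = 49 (B(f, L) = (-7)² = 49)
Z(w, k) = (882 + 18*k)⁻² (Z(w, k) = 1/(((k + 49)*18)²) = 1/(((49 + k)*18)²) = 1/((882 + 18*k)²) = (882 + 18*k)⁻²)
-501*(-425) + Z(-3, 12) = -501*(-425) + 1/(324*(49 + 12)²) = 212925 + (1/324)/61² = 212925 + (1/324)*(1/3721) = 212925 + 1/1205604 = 256703231701/1205604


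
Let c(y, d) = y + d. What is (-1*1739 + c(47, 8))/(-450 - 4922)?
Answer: 421/1343 ≈ 0.31348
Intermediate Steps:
c(y, d) = d + y
(-1*1739 + c(47, 8))/(-450 - 4922) = (-1*1739 + (8 + 47))/(-450 - 4922) = (-1739 + 55)/(-5372) = -1684*(-1/5372) = 421/1343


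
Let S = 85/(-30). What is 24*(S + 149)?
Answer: 3508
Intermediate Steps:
S = -17/6 (S = 85*(-1/30) = -17/6 ≈ -2.8333)
24*(S + 149) = 24*(-17/6 + 149) = 24*(877/6) = 3508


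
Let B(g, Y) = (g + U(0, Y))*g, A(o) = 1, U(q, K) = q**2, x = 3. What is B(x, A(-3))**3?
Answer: 729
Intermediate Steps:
B(g, Y) = g**2 (B(g, Y) = (g + 0**2)*g = (g + 0)*g = g*g = g**2)
B(x, A(-3))**3 = (3**2)**3 = 9**3 = 729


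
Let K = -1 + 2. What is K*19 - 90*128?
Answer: -11501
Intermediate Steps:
K = 1
K*19 - 90*128 = 1*19 - 90*128 = 19 - 11520 = -11501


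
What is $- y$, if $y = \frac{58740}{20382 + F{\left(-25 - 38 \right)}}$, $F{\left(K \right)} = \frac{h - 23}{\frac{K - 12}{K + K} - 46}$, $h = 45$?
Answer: $- \frac{3733906}{1295585} \approx -2.882$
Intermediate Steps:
$F{\left(K \right)} = \frac{22}{-46 + \frac{-12 + K}{2 K}}$ ($F{\left(K \right)} = \frac{45 - 23}{\frac{K - 12}{K + K} - 46} = \frac{22}{\frac{-12 + K}{2 K} - 46} = \frac{22}{-46 + \frac{-12 + K}{2 K}}$)
$y = \frac{3733906}{1295585}$ ($y = \frac{58740}{20382 - \frac{44 \left(-25 - 38\right)}{12 + 91 \left(-25 - 38\right)}} = \frac{58740}{20382 - - \frac{2772}{12 + 91 \left(-63\right)}} = \frac{58740}{20382 - - \frac{2772}{12 - 5733}} = \frac{58740}{20382 - - \frac{2772}{-5721}} = \frac{58740}{20382 - \left(-2772\right) \left(- \frac{1}{5721}\right)} = \frac{58740}{20382 - \frac{924}{1907}} = \frac{58740}{\frac{38867550}{1907}} = 58740 \cdot \frac{1907}{38867550} = \frac{3733906}{1295585} \approx 2.882$)
$- y = \left(-1\right) \frac{3733906}{1295585} = - \frac{3733906}{1295585}$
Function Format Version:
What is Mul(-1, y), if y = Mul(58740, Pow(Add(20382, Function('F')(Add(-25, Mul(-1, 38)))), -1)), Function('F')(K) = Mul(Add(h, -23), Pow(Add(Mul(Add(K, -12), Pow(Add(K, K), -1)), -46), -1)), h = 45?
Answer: Rational(-3733906, 1295585) ≈ -2.8820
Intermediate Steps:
Function('F')(K) = Mul(22, Pow(Add(-46, Mul(Rational(1, 2), Pow(K, -1), Add(-12, K))), -1)) (Function('F')(K) = Mul(Add(45, -23), Pow(Add(Mul(Add(K, -12), Pow(Add(K, K), -1)), -46), -1)) = Mul(22, Pow(Add(Mul(Add(-12, K), Pow(Mul(2, K), -1)), -46), -1)) = Mul(22, Pow(Add(Mul(Add(-12, K), Mul(Rational(1, 2), Pow(K, -1))), -46), -1)) = Mul(22, Pow(Add(Mul(Rational(1, 2), Pow(K, -1), Add(-12, K)), -46), -1)) = Mul(22, Pow(Add(-46, Mul(Rational(1, 2), Pow(K, -1), Add(-12, K))), -1)))
y = Rational(3733906, 1295585) (y = Mul(58740, Pow(Add(20382, Mul(-44, Add(-25, Mul(-1, 38)), Pow(Add(12, Mul(91, Add(-25, Mul(-1, 38)))), -1))), -1)) = Mul(58740, Pow(Add(20382, Mul(-44, Add(-25, -38), Pow(Add(12, Mul(91, Add(-25, -38))), -1))), -1)) = Mul(58740, Pow(Add(20382, Mul(-44, -63, Pow(Add(12, Mul(91, -63)), -1))), -1)) = Mul(58740, Pow(Add(20382, Mul(-44, -63, Pow(Add(12, -5733), -1))), -1)) = Mul(58740, Pow(Add(20382, Mul(-44, -63, Pow(-5721, -1))), -1)) = Mul(58740, Pow(Add(20382, Mul(-44, -63, Rational(-1, 5721))), -1)) = Mul(58740, Pow(Add(20382, Rational(-924, 1907)), -1)) = Mul(58740, Pow(Rational(38867550, 1907), -1)) = Mul(58740, Rational(1907, 38867550)) = Rational(3733906, 1295585) ≈ 2.8820)
Mul(-1, y) = Mul(-1, Rational(3733906, 1295585)) = Rational(-3733906, 1295585)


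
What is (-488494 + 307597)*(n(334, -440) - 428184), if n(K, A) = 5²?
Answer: 77452678623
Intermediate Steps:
n(K, A) = 25
(-488494 + 307597)*(n(334, -440) - 428184) = (-488494 + 307597)*(25 - 428184) = -180897*(-428159) = 77452678623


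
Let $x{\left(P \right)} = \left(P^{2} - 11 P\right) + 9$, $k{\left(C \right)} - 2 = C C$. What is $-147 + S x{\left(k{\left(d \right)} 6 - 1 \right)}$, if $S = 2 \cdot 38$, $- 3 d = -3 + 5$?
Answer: $\frac{29761}{9} \approx 3306.8$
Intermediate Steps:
$d = - \frac{2}{3}$ ($d = - \frac{-3 + 5}{3} = \left(- \frac{1}{3}\right) 2 = - \frac{2}{3} \approx -0.66667$)
$k{\left(C \right)} = 2 + C^{2}$ ($k{\left(C \right)} = 2 + C C = 2 + C^{2}$)
$x{\left(P \right)} = 9 + P^{2} - 11 P$
$S = 76$
$-147 + S x{\left(k{\left(d \right)} 6 - 1 \right)} = -147 + 76 \left(9 + \left(\left(2 + \left(- \frac{2}{3}\right)^{2}\right) 6 - 1\right)^{2} - 11 \left(\left(2 + \left(- \frac{2}{3}\right)^{2}\right) 6 - 1\right)\right) = -147 + 76 \left(9 + \left(\left(2 + \frac{4}{9}\right) 6 - 1\right)^{2} - 11 \left(\left(2 + \frac{4}{9}\right) 6 - 1\right)\right) = -147 + 76 \left(9 + \left(\frac{22}{9} \cdot 6 - 1\right)^{2} - 11 \left(\frac{22}{9} \cdot 6 - 1\right)\right) = -147 + 76 \left(9 + \left(\frac{44}{3} - 1\right)^{2} - 11 \left(\frac{44}{3} - 1\right)\right) = -147 + 76 \left(9 + \left(\frac{41}{3}\right)^{2} - \frac{451}{3}\right) = -147 + 76 \left(9 + \frac{1681}{9} - \frac{451}{3}\right) = -147 + 76 \cdot \frac{409}{9} = -147 + \frac{31084}{9} = \frac{29761}{9}$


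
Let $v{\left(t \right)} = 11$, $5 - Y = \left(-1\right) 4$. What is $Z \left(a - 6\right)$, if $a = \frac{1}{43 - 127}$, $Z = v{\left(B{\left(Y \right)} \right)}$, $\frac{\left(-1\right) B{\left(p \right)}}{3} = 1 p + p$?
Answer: $- \frac{5555}{84} \approx -66.131$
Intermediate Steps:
$Y = 9$ ($Y = 5 - \left(-1\right) 4 = 5 - -4 = 5 + 4 = 9$)
$B{\left(p \right)} = - 6 p$ ($B{\left(p \right)} = - 3 \left(1 p + p\right) = - 3 \left(p + p\right) = - 3 \cdot 2 p = - 6 p$)
$Z = 11$
$a = - \frac{1}{84}$ ($a = \frac{1}{-84} = - \frac{1}{84} \approx -0.011905$)
$Z \left(a - 6\right) = 11 \left(- \frac{1}{84} - 6\right) = 11 \left(- \frac{505}{84}\right) = - \frac{5555}{84}$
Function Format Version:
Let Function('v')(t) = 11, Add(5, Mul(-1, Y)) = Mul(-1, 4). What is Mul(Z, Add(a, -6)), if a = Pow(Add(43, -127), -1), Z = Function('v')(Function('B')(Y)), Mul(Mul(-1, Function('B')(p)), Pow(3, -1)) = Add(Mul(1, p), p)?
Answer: Rational(-5555, 84) ≈ -66.131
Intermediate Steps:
Y = 9 (Y = Add(5, Mul(-1, Mul(-1, 4))) = Add(5, Mul(-1, -4)) = Add(5, 4) = 9)
Function('B')(p) = Mul(-6, p) (Function('B')(p) = Mul(-3, Add(Mul(1, p), p)) = Mul(-3, Add(p, p)) = Mul(-3, Mul(2, p)) = Mul(-6, p))
Z = 11
a = Rational(-1, 84) (a = Pow(-84, -1) = Rational(-1, 84) ≈ -0.011905)
Mul(Z, Add(a, -6)) = Mul(11, Add(Rational(-1, 84), -6)) = Mul(11, Rational(-505, 84)) = Rational(-5555, 84)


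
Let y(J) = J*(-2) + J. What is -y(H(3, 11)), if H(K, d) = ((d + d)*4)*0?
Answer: 0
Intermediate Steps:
H(K, d) = 0 (H(K, d) = ((2*d)*4)*0 = (8*d)*0 = 0)
y(J) = -J (y(J) = -2*J + J = -J)
-y(H(3, 11)) = -(-1)*0 = -1*0 = 0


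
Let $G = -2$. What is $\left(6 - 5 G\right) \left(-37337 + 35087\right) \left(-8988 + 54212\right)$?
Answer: $-1628064000$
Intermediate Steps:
$\left(6 - 5 G\right) \left(-37337 + 35087\right) \left(-8988 + 54212\right) = \left(6 - -10\right) \left(-37337 + 35087\right) \left(-8988 + 54212\right) = \left(6 + 10\right) \left(\left(-2250\right) 45224\right) = 16 \left(-101754000\right) = -1628064000$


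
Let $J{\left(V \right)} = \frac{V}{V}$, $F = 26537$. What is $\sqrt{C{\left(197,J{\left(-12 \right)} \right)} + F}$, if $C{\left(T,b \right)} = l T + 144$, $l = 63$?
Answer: $2 \sqrt{9773} \approx 197.72$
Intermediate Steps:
$J{\left(V \right)} = 1$
$C{\left(T,b \right)} = 144 + 63 T$ ($C{\left(T,b \right)} = 63 T + 144 = 144 + 63 T$)
$\sqrt{C{\left(197,J{\left(-12 \right)} \right)} + F} = \sqrt{\left(144 + 63 \cdot 197\right) + 26537} = \sqrt{\left(144 + 12411\right) + 26537} = \sqrt{12555 + 26537} = \sqrt{39092} = 2 \sqrt{9773}$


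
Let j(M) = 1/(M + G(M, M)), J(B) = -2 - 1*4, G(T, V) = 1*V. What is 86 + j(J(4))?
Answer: 1031/12 ≈ 85.917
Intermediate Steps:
G(T, V) = V
J(B) = -6 (J(B) = -2 - 4 = -6)
j(M) = 1/(2*M) (j(M) = 1/(M + M) = 1/(2*M))
86 + j(J(4)) = 86 + (½)/(-6) = 86 + (½)*(-⅙) = 86 - 1/12 = 1031/12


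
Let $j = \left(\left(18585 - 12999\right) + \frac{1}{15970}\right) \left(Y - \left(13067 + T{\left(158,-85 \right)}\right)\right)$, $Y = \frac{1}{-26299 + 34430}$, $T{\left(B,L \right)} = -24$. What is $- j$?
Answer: $\frac{4730393921807036}{64926035} \approx 7.2858 \cdot 10^{7}$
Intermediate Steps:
$Y = \frac{1}{8131} \approx 0.00012299$
$j = - \frac{4730393921807036}{64926035}$ ($j = \left(\left(18585 - 12999\right) + \frac{1}{15970}\right) \left(\frac{1}{8131} - 13043\right) = \left(\left(18585 - 12999\right) + \frac{1}{15970}\right) \left(\frac{1}{8131} + \left(-13067 + 24\right)\right) = \left(5586 + \frac{1}{15970}\right) \left(\frac{1}{8131} - 13043\right) = \frac{89208421}{15970} \left(- \frac{106052632}{8131}\right) = - \frac{4730393921807036}{64926035} \approx -7.2858 \cdot 10^{7}$)
$- j = \left(-1\right) \left(- \frac{4730393921807036}{64926035}\right) = \frac{4730393921807036}{64926035}$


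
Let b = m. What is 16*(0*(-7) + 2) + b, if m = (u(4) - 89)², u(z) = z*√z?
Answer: 6593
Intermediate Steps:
u(z) = z^(3/2)
m = 6561 (m = (4^(3/2) - 89)² = (8 - 89)² = (-81)² = 6561)
b = 6561
16*(0*(-7) + 2) + b = 16*(0*(-7) + 2) + 6561 = 16*(0 + 2) + 6561 = 16*2 + 6561 = 32 + 6561 = 6593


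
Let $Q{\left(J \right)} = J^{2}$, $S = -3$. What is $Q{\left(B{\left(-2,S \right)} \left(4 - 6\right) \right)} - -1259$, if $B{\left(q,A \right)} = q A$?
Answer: $1403$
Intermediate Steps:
$B{\left(q,A \right)} = A q$
$Q{\left(B{\left(-2,S \right)} \left(4 - 6\right) \right)} - -1259 = \left(\left(-3\right) \left(-2\right) \left(4 - 6\right)\right)^{2} - -1259 = \left(6 \left(-2\right)\right)^{2} + 1259 = \left(-12\right)^{2} + 1259 = 144 + 1259 = 1403$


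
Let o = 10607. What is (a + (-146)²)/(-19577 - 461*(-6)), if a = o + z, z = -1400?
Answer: -30523/16811 ≈ -1.8157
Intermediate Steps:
a = 9207 (a = 10607 - 1400 = 9207)
(a + (-146)²)/(-19577 - 461*(-6)) = (9207 + (-146)²)/(-19577 - 461*(-6)) = (9207 + 21316)/(-19577 + 2766) = 30523/(-16811) = 30523*(-1/16811) = -30523/16811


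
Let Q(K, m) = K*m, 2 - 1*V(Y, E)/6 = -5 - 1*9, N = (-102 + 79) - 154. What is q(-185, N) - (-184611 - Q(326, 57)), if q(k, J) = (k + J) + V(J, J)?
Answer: 202927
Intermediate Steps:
N = -177 (N = -23 - 154 = -177)
V(Y, E) = 96 (V(Y, E) = 12 - 6*(-5 - 1*9) = 12 - 6*(-5 - 9) = 12 - 6*(-14) = 12 + 84 = 96)
q(k, J) = 96 + J + k (q(k, J) = (k + J) + 96 = (J + k) + 96 = 96 + J + k)
q(-185, N) - (-184611 - Q(326, 57)) = (96 - 177 - 185) - (-184611 - 326*57) = -266 - (-184611 - 1*18582) = -266 - (-184611 - 18582) = -266 - 1*(-203193) = -266 + 203193 = 202927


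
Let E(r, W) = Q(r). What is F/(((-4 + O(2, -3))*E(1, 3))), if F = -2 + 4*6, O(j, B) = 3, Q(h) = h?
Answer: -22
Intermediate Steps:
E(r, W) = r
F = 22 (F = -2 + 24 = 22)
F/(((-4 + O(2, -3))*E(1, 3))) = 22/(((-4 + 3)*1)) = 22/((-1*1)) = 22/(-1) = 22*(-1) = -22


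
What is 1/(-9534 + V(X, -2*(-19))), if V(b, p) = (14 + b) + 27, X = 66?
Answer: -1/9427 ≈ -0.00010608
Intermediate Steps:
V(b, p) = 41 + b
1/(-9534 + V(X, -2*(-19))) = 1/(-9534 + (41 + 66)) = 1/(-9534 + 107) = 1/(-9427) = -1/9427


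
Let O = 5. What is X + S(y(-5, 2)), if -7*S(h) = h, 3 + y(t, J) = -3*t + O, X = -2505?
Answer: -17552/7 ≈ -2507.4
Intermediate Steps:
y(t, J) = 2 - 3*t (y(t, J) = -3 + (-3*t + 5) = -3 + (5 - 3*t) = 2 - 3*t)
S(h) = -h/7
X + S(y(-5, 2)) = -2505 - (2 - 3*(-5))/7 = -2505 - (2 + 15)/7 = -2505 - ⅐*17 = -2505 - 17/7 = -17552/7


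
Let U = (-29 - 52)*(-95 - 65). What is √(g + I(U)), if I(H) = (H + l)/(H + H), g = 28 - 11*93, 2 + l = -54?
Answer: I*√32221870/180 ≈ 31.536*I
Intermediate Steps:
l = -56 (l = -2 - 54 = -56)
U = 12960 (U = -81*(-160) = 12960)
g = -995 (g = 28 - 1023 = -995)
I(H) = (-56 + H)/(2*H) (I(H) = (H - 56)/(H + H) = (-56 + H)/((2*H)) = (-56 + H)*(1/(2*H)) = (-56 + H)/(2*H))
√(g + I(U)) = √(-995 + (½)*(-56 + 12960)/12960) = √(-995 + (½)*(1/12960)*12904) = √(-995 + 1613/3240) = √(-3222187/3240) = I*√32221870/180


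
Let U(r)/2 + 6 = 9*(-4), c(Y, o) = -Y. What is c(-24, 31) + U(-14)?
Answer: -60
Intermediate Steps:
U(r) = -84 (U(r) = -12 + 2*(9*(-4)) = -12 + 2*(-36) = -12 - 72 = -84)
c(-24, 31) + U(-14) = -1*(-24) - 84 = 24 - 84 = -60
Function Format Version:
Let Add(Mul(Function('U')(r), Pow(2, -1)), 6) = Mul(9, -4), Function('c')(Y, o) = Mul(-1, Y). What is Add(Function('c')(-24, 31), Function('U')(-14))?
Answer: -60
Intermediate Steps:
Function('U')(r) = -84 (Function('U')(r) = Add(-12, Mul(2, Mul(9, -4))) = Add(-12, Mul(2, -36)) = Add(-12, -72) = -84)
Add(Function('c')(-24, 31), Function('U')(-14)) = Add(Mul(-1, -24), -84) = Add(24, -84) = -60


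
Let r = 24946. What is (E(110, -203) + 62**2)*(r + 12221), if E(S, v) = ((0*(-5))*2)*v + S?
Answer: 146958318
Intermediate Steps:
E(S, v) = S (E(S, v) = (0*2)*v + S = 0*v + S = 0 + S = S)
(E(110, -203) + 62**2)*(r + 12221) = (110 + 62**2)*(24946 + 12221) = (110 + 3844)*37167 = 3954*37167 = 146958318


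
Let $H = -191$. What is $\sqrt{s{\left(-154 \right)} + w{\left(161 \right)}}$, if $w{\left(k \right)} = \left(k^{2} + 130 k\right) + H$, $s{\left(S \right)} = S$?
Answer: $\sqrt{46506} \approx 215.65$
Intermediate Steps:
$w{\left(k \right)} = -191 + k^{2} + 130 k$ ($w{\left(k \right)} = \left(k^{2} + 130 k\right) - 191 = -191 + k^{2} + 130 k$)
$\sqrt{s{\left(-154 \right)} + w{\left(161 \right)}} = \sqrt{-154 + \left(-191 + 161^{2} + 130 \cdot 161\right)} = \sqrt{-154 + \left(-191 + 25921 + 20930\right)} = \sqrt{-154 + 46660} = \sqrt{46506}$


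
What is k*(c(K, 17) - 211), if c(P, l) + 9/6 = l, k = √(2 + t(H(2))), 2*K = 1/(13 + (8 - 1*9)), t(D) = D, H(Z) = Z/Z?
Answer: -391*√3/2 ≈ -338.62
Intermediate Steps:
H(Z) = 1
K = 1/24 (K = 1/(2*(13 + (8 - 1*9))) = 1/(2*(13 + (8 - 9))) = 1/(2*(13 - 1)) = (½)/12 = (½)*(1/12) = 1/24 ≈ 0.041667)
k = √3 (k = √(2 + 1) = √3 ≈ 1.7320)
c(P, l) = -3/2 + l
k*(c(K, 17) - 211) = √3*((-3/2 + 17) - 211) = √3*(31/2 - 211) = √3*(-391/2) = -391*√3/2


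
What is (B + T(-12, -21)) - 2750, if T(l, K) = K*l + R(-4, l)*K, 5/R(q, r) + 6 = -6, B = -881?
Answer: -13481/4 ≈ -3370.3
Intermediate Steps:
R(q, r) = -5/12 (R(q, r) = 5/(-6 - 6) = 5/(-12) = 5*(-1/12) = -5/12)
T(l, K) = -5*K/12 + K*l (T(l, K) = K*l - 5*K/12 = -5*K/12 + K*l)
(B + T(-12, -21)) - 2750 = (-881 + (1/12)*(-21)*(-5 + 12*(-12))) - 2750 = (-881 + (1/12)*(-21)*(-5 - 144)) - 2750 = (-881 + (1/12)*(-21)*(-149)) - 2750 = (-881 + 1043/4) - 2750 = -2481/4 - 2750 = -13481/4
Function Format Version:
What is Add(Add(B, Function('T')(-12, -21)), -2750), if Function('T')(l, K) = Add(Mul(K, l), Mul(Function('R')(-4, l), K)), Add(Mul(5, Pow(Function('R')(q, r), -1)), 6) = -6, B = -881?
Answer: Rational(-13481, 4) ≈ -3370.3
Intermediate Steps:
Function('R')(q, r) = Rational(-5, 12) (Function('R')(q, r) = Mul(5, Pow(Add(-6, -6), -1)) = Mul(5, Pow(-12, -1)) = Mul(5, Rational(-1, 12)) = Rational(-5, 12))
Function('T')(l, K) = Add(Mul(Rational(-5, 12), K), Mul(K, l)) (Function('T')(l, K) = Add(Mul(K, l), Mul(Rational(-5, 12), K)) = Add(Mul(Rational(-5, 12), K), Mul(K, l)))
Add(Add(B, Function('T')(-12, -21)), -2750) = Add(Add(-881, Mul(Rational(1, 12), -21, Add(-5, Mul(12, -12)))), -2750) = Add(Add(-881, Mul(Rational(1, 12), -21, Add(-5, -144))), -2750) = Add(Add(-881, Mul(Rational(1, 12), -21, -149)), -2750) = Add(Add(-881, Rational(1043, 4)), -2750) = Add(Rational(-2481, 4), -2750) = Rational(-13481, 4)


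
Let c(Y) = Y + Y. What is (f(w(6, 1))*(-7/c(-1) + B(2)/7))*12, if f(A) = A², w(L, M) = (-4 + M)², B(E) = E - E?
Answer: 3402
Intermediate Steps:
B(E) = 0
c(Y) = 2*Y
(f(w(6, 1))*(-7/c(-1) + B(2)/7))*12 = (((-4 + 1)²)²*(-7/(2*(-1)) + 0/7))*12 = (((-3)²)²*(-7/(-2) + 0*(⅐)))*12 = (9²*(-7*(-½) + 0))*12 = (81*(7/2 + 0))*12 = (81*(7/2))*12 = (567/2)*12 = 3402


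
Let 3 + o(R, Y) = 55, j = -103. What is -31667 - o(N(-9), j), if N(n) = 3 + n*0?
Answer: -31719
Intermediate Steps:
N(n) = 3 (N(n) = 3 + 0 = 3)
o(R, Y) = 52 (o(R, Y) = -3 + 55 = 52)
-31667 - o(N(-9), j) = -31667 - 1*52 = -31667 - 52 = -31719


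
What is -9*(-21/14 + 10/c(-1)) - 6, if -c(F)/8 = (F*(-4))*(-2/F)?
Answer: 285/32 ≈ 8.9063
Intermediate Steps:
c(F) = -64 (c(F) = -8*F*(-4)*(-2/F) = -8*(-4*F)*(-2/F) = -8*8 = -64)
-9*(-21/14 + 10/c(-1)) - 6 = -9*(-21/14 + 10/(-64)) - 6 = -9*(-21*1/14 + 10*(-1/64)) - 6 = -9*(-3/2 - 5/32) - 6 = -9*(-53/32) - 6 = 477/32 - 6 = 285/32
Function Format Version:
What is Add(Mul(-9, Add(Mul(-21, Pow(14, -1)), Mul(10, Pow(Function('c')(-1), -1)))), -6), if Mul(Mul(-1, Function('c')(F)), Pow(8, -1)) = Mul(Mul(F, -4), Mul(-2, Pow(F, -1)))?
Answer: Rational(285, 32) ≈ 8.9063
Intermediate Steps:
Function('c')(F) = -64 (Function('c')(F) = Mul(-8, Mul(Mul(F, -4), Mul(-2, Pow(F, -1)))) = Mul(-8, Mul(Mul(-4, F), Mul(-2, Pow(F, -1)))) = Mul(-8, 8) = -64)
Add(Mul(-9, Add(Mul(-21, Pow(14, -1)), Mul(10, Pow(Function('c')(-1), -1)))), -6) = Add(Mul(-9, Add(Mul(-21, Pow(14, -1)), Mul(10, Pow(-64, -1)))), -6) = Add(Mul(-9, Add(Mul(-21, Rational(1, 14)), Mul(10, Rational(-1, 64)))), -6) = Add(Mul(-9, Add(Rational(-3, 2), Rational(-5, 32))), -6) = Add(Mul(-9, Rational(-53, 32)), -6) = Add(Rational(477, 32), -6) = Rational(285, 32)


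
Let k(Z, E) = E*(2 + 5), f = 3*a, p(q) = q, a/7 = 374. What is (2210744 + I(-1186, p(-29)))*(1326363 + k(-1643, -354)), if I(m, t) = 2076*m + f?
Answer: -322416305130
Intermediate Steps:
a = 2618 (a = 7*374 = 2618)
f = 7854 (f = 3*2618 = 7854)
I(m, t) = 7854 + 2076*m (I(m, t) = 2076*m + 7854 = 7854 + 2076*m)
k(Z, E) = 7*E (k(Z, E) = E*7 = 7*E)
(2210744 + I(-1186, p(-29)))*(1326363 + k(-1643, -354)) = (2210744 + (7854 + 2076*(-1186)))*(1326363 + 7*(-354)) = (2210744 + (7854 - 2462136))*(1326363 - 2478) = (2210744 - 2454282)*1323885 = -243538*1323885 = -322416305130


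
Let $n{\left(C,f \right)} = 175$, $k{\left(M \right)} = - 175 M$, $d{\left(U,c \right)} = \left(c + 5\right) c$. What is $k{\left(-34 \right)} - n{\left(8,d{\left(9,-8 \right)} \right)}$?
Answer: $5775$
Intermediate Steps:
$d{\left(U,c \right)} = c \left(5 + c\right)$ ($d{\left(U,c \right)} = \left(5 + c\right) c = c \left(5 + c\right)$)
$k{\left(-34 \right)} - n{\left(8,d{\left(9,-8 \right)} \right)} = \left(-175\right) \left(-34\right) - 175 = 5950 - 175 = 5775$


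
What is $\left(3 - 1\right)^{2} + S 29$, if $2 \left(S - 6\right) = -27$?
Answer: $- \frac{427}{2} \approx -213.5$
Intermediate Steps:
$S = - \frac{15}{2}$ ($S = 6 + \frac{1}{2} \left(-27\right) = 6 - \frac{27}{2} = - \frac{15}{2} \approx -7.5$)
$\left(3 - 1\right)^{2} + S 29 = \left(3 - 1\right)^{2} - \frac{435}{2} = 2^{2} - \frac{435}{2} = 4 - \frac{435}{2} = - \frac{427}{2}$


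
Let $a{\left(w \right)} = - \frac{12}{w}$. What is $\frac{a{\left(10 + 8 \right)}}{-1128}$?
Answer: $\frac{1}{1692} \approx 0.00059102$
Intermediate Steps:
$\frac{a{\left(10 + 8 \right)}}{-1128} = \frac{\left(-12\right) \frac{1}{10 + 8}}{-1128} = - \frac{12}{18} \left(- \frac{1}{1128}\right) = \left(-12\right) \frac{1}{18} \left(- \frac{1}{1128}\right) = \left(- \frac{2}{3}\right) \left(- \frac{1}{1128}\right) = \frac{1}{1692}$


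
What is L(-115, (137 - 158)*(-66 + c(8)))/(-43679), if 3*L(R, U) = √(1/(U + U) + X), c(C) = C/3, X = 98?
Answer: -√173352865/174279210 ≈ -7.5547e-5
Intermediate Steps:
c(C) = C/3 (c(C) = C*(⅓) = C/3)
L(R, U) = √(98 + 1/(2*U))/3 (L(R, U) = √(1/(U + U) + 98)/3 = √(1/(2*U) + 98)/3 = √(98 + 1/(2*U))/3)
L(-115, (137 - 158)*(-66 + c(8)))/(-43679) = (√(392 + 2/(((137 - 158)*(-66 + (⅓)*8))))/6)/(-43679) = (√(392 + 2/((-21*(-66 + 8/3))))/6)*(-1/43679) = (√(392 + 2/((-21*(-190/3))))/6)*(-1/43679) = (√(392 + 2/1330)/6)*(-1/43679) = (√(392 + 2*(1/1330))/6)*(-1/43679) = (√(392 + 1/665)/6)*(-1/43679) = (√(260681/665)/6)*(-1/43679) = ((√173352865/665)/6)*(-1/43679) = (√173352865/3990)*(-1/43679) = -√173352865/174279210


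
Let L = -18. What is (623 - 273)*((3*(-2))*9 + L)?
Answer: -25200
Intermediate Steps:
(623 - 273)*((3*(-2))*9 + L) = (623 - 273)*((3*(-2))*9 - 18) = 350*(-6*9 - 18) = 350*(-54 - 18) = 350*(-72) = -25200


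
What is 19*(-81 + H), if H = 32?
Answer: -931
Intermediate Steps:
19*(-81 + H) = 19*(-81 + 32) = 19*(-49) = -931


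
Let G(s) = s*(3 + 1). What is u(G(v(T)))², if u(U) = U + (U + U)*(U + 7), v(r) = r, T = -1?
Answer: 784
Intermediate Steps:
G(s) = 4*s (G(s) = s*4 = 4*s)
u(U) = U + 2*U*(7 + U) (u(U) = U + (2*U)*(7 + U) = U + 2*U*(7 + U))
u(G(v(T)))² = ((4*(-1))*(15 + 2*(4*(-1))))² = (-4*(15 + 2*(-4)))² = (-4*(15 - 8))² = (-4*7)² = (-28)² = 784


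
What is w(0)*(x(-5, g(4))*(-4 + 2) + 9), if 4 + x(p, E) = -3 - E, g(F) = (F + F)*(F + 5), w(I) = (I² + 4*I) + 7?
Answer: 1169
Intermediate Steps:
w(I) = 7 + I² + 4*I
g(F) = 2*F*(5 + F) (g(F) = (2*F)*(5 + F) = 2*F*(5 + F))
x(p, E) = -7 - E (x(p, E) = -4 + (-3 - E) = -7 - E)
w(0)*(x(-5, g(4))*(-4 + 2) + 9) = (7 + 0² + 4*0)*((-7 - 2*4*(5 + 4))*(-4 + 2) + 9) = (7 + 0 + 0)*((-7 - 2*4*9)*(-2) + 9) = 7*((-7 - 1*72)*(-2) + 9) = 7*((-7 - 72)*(-2) + 9) = 7*(-79*(-2) + 9) = 7*(158 + 9) = 7*167 = 1169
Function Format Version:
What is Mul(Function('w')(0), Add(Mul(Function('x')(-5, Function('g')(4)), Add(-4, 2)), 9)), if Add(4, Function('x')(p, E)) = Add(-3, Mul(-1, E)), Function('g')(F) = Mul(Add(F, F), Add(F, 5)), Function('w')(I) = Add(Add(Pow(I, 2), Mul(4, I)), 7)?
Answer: 1169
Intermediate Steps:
Function('w')(I) = Add(7, Pow(I, 2), Mul(4, I))
Function('g')(F) = Mul(2, F, Add(5, F)) (Function('g')(F) = Mul(Mul(2, F), Add(5, F)) = Mul(2, F, Add(5, F)))
Function('x')(p, E) = Add(-7, Mul(-1, E)) (Function('x')(p, E) = Add(-4, Add(-3, Mul(-1, E))) = Add(-7, Mul(-1, E)))
Mul(Function('w')(0), Add(Mul(Function('x')(-5, Function('g')(4)), Add(-4, 2)), 9)) = Mul(Add(7, Pow(0, 2), Mul(4, 0)), Add(Mul(Add(-7, Mul(-1, Mul(2, 4, Add(5, 4)))), Add(-4, 2)), 9)) = Mul(Add(7, 0, 0), Add(Mul(Add(-7, Mul(-1, Mul(2, 4, 9))), -2), 9)) = Mul(7, Add(Mul(Add(-7, Mul(-1, 72)), -2), 9)) = Mul(7, Add(Mul(Add(-7, -72), -2), 9)) = Mul(7, Add(Mul(-79, -2), 9)) = Mul(7, Add(158, 9)) = Mul(7, 167) = 1169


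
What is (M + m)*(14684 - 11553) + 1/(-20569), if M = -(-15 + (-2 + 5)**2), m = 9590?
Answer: 617997168243/20569 ≈ 3.0045e+7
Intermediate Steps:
M = 6 (M = -(-15 + 3**2) = -(-15 + 9) = -1*(-6) = 6)
(M + m)*(14684 - 11553) + 1/(-20569) = (6 + 9590)*(14684 - 11553) + 1/(-20569) = 9596*3131 - 1/20569 = 30045076 - 1/20569 = 617997168243/20569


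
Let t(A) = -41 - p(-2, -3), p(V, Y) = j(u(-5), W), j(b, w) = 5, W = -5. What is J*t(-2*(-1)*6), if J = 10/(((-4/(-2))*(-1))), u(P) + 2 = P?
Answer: 230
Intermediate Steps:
u(P) = -2 + P
p(V, Y) = 5
t(A) = -46 (t(A) = -41 - 1*5 = -41 - 5 = -46)
J = -5 (J = 10/((-½*(-4)*(-1))) = 10/((2*(-1))) = 10/(-2) = 10*(-½) = -5)
J*t(-2*(-1)*6) = -5*(-46) = 230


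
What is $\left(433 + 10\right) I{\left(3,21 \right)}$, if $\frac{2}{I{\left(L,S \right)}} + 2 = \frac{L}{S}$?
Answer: $- \frac{6202}{13} \approx -477.08$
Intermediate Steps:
$I{\left(L,S \right)} = \frac{2}{-2 + \frac{L}{S}}$
$\left(433 + 10\right) I{\left(3,21 \right)} = \left(433 + 10\right) 2 \cdot 21 \frac{1}{3 - 42} = 443 \cdot 2 \cdot 21 \frac{1}{3 - 42} = 443 \cdot 2 \cdot 21 \frac{1}{-39} = 443 \cdot 2 \cdot 21 \left(- \frac{1}{39}\right) = 443 \left(- \frac{14}{13}\right) = - \frac{6202}{13}$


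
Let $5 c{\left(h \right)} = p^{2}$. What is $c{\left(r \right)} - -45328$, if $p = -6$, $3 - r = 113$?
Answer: $\frac{226676}{5} \approx 45335.0$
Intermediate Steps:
$r = -110$ ($r = 3 - 113 = -110$)
$c{\left(h \right)} = \frac{36}{5}$ ($c{\left(h \right)} = \frac{\left(-6\right)^{2}}{5} = \frac{1}{5} \cdot 36 = \frac{36}{5}$)
$c{\left(r \right)} - -45328 = \frac{36}{5} - -45328 = \frac{36}{5} + 45328 = \frac{226676}{5}$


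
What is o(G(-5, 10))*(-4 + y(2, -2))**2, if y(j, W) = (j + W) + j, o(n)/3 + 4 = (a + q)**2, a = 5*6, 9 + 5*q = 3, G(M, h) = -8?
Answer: 247632/25 ≈ 9905.3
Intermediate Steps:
q = -6/5 (q = -9/5 + (1/5)*3 = -9/5 + 3/5 = -6/5 ≈ -1.2000)
a = 30
o(n) = 61908/25 (o(n) = -12 + 3*(30 - 6/5)**2 = -12 + 3*(144/5)**2 = -12 + 3*(20736/25) = -12 + 62208/25 = 61908/25)
y(j, W) = W + 2*j (y(j, W) = (W + j) + j = W + 2*j)
o(G(-5, 10))*(-4 + y(2, -2))**2 = 61908*(-4 + (-2 + 2*2))**2/25 = 61908*(-4 + (-2 + 4))**2/25 = 61908*(-4 + 2)**2/25 = (61908/25)*(-2)**2 = (61908/25)*4 = 247632/25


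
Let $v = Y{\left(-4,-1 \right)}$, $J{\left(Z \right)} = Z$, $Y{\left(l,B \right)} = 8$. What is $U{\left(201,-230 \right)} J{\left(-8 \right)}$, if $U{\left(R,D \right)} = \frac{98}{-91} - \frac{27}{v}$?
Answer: $\frac{463}{13} \approx 35.615$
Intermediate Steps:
$v = 8$
$U{\left(R,D \right)} = - \frac{463}{104}$ ($U{\left(R,D \right)} = \frac{98}{-91} - \frac{27}{8} = 98 \left(- \frac{1}{91}\right) - \frac{27}{8} = - \frac{14}{13} - \frac{27}{8} = - \frac{463}{104}$)
$U{\left(201,-230 \right)} J{\left(-8 \right)} = \left(- \frac{463}{104}\right) \left(-8\right) = \frac{463}{13}$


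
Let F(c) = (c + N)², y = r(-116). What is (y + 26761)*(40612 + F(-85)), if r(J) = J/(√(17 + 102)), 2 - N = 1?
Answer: 1275643348 - 325264*√119/7 ≈ 1.2751e+9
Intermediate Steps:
N = 1 (N = 2 - 1*1 = 2 - 1 = 1)
r(J) = J*√119/119 (r(J) = J/(√119) = J*(√119/119) = J*√119/119)
y = -116*√119/119 (y = (1/119)*(-116)*√119 = -116*√119/119 ≈ -10.634)
F(c) = (1 + c)² (F(c) = (c + 1)² = (1 + c)²)
(y + 26761)*(40612 + F(-85)) = (-116*√119/119 + 26761)*(40612 + (1 - 85)²) = (26761 - 116*√119/119)*(40612 + (-84)²) = (26761 - 116*√119/119)*(40612 + 7056) = (26761 - 116*√119/119)*47668 = 1275643348 - 325264*√119/7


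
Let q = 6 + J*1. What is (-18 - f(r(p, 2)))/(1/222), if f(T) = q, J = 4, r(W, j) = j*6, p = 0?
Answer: -6216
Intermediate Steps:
r(W, j) = 6*j
q = 10 (q = 6 + 4*1 = 6 + 4 = 10)
f(T) = 10
(-18 - f(r(p, 2)))/(1/222) = (-18 - 1*10)/(1/222) = (-18 - 10)/(1/222) = -28*222 = -6216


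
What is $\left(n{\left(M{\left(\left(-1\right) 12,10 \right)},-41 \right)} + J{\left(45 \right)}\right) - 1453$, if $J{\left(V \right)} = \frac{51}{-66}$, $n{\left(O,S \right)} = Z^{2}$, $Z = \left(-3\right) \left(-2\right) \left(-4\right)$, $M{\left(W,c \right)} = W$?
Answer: $- \frac{19311}{22} \approx -877.77$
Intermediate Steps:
$Z = -24$ ($Z = 6 \left(-4\right) = -24$)
$n{\left(O,S \right)} = 576$ ($n{\left(O,S \right)} = \left(-24\right)^{2} = 576$)
$J{\left(V \right)} = - \frac{17}{22}$ ($J{\left(V \right)} = 51 \left(- \frac{1}{66}\right) = - \frac{17}{22}$)
$\left(n{\left(M{\left(\left(-1\right) 12,10 \right)},-41 \right)} + J{\left(45 \right)}\right) - 1453 = \left(576 - \frac{17}{22}\right) - 1453 = \frac{12655}{22} - 1453 = - \frac{19311}{22}$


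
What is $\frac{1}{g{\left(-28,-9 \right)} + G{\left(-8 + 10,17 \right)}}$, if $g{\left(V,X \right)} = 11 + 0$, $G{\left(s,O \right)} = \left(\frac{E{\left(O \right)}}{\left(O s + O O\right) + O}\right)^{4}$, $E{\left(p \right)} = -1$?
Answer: $\frac{13363360000}{146996960001} \approx 0.090909$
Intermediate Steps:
$G{\left(s,O \right)} = \frac{1}{\left(O + O^{2} + O s\right)^{4}}$ ($G{\left(s,O \right)} = \left(- \frac{1}{\left(O s + O O\right) + O}\right)^{4} = \left(- \frac{1}{\left(O s + O^{2}\right) + O}\right)^{4} = \left(- \frac{1}{\left(O^{2} + O s\right) + O}\right)^{4} = \left(- \frac{1}{O + O^{2} + O s}\right)^{4} = \frac{1}{\left(O + O^{2} + O s\right)^{4}}$)
$g{\left(V,X \right)} = 11$
$\frac{1}{g{\left(-28,-9 \right)} + G{\left(-8 + 10,17 \right)}} = \frac{1}{11 + \frac{1}{83521 \left(1 + 17 + \left(-8 + 10\right)\right)^{4}}} = \frac{1}{11 + \frac{1}{83521 \left(1 + 17 + 2\right)^{4}}} = \frac{1}{11 + \frac{1}{83521 \cdot 160000}} = \frac{1}{11 + \frac{1}{83521} \cdot \frac{1}{160000}} = \frac{1}{11 + \frac{1}{13363360000}} = \frac{1}{\frac{146996960001}{13363360000}} = \frac{13363360000}{146996960001}$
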